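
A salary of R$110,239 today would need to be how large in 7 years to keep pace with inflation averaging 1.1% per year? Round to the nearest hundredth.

Cumulative price-level factor: (1+1.1%)^7 ≈ 1.0795881008.
The nominal amount required is R$110,239 scaled up by that factor.

R$119,012.71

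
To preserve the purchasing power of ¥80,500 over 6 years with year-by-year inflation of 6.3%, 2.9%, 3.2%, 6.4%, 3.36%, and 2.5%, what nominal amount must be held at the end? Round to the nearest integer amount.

¥102,434

Cumulative price-level factor: 1.063 × 1.029 × 1.032 × 1.064 × 1.0336 × 1.025 ≈ 1.2724664209.
The nominal amount required is ¥80,500 scaled up by that factor.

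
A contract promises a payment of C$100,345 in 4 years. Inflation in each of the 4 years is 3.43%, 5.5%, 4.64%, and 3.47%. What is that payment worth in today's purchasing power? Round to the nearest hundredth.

Price-level factor over 4 years: 1.0343 × 1.055 × 1.0464 × 1.0347 ≈ 1.1814386227.
Purchasing power today: C$100,345 divided by that factor.

C$84,934.59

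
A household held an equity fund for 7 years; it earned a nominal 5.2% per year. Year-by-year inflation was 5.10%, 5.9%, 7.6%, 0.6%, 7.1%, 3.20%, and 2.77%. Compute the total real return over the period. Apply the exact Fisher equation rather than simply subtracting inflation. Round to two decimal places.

Cumulative inflation factor: 1.0510 × 1.059 × 1.076 × 1.006 × 1.071 × 1.0320 × 1.0277 ≈ 1.36850.
Nominal growth factor: 1.42597. Real growth factor = 1.42597 / 1.36850 ≈ 1.04200.
Total real return ≈ 4.1995%.

4.20%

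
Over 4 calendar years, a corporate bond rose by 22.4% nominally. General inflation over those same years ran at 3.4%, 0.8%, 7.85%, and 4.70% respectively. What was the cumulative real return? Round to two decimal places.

Cumulative inflation factor: 1.034 × 1.008 × 1.0785 × 1.0470 ≈ 1.17692.
Nominal growth factor: 1.22400. Real growth factor = 1.22400 / 1.17692 ≈ 1.04000.
Total real return ≈ 4.0000%.

4.00%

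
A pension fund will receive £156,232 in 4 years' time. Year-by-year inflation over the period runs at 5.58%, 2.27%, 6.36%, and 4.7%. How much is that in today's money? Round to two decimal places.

Price-level factor over 4 years: 1.0558 × 1.0227 × 1.0636 × 1.047 ≈ 1.2024164911.
Purchasing power today: £156,232 divided by that factor.

£129,931.68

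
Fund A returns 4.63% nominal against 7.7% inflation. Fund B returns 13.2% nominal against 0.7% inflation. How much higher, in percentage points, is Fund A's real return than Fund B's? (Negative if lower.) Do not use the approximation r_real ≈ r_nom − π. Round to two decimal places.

-15.26

Fund A real return: 1.0463/1.077 − 1 = -2.851%.
Fund B real return: 1.132/1.007 − 1 = 12.413%.
Difference: -2.851 − 12.413 = -15.264 pp.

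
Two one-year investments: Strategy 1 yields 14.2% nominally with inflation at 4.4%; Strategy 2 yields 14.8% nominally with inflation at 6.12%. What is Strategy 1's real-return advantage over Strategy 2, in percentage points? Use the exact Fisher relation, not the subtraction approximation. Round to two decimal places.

1.21

Strategy 1 real return: 1.142/1.044 − 1 = 9.387%.
Strategy 2 real return: 1.148/1.0612 − 1 = 8.179%.
Difference: 9.387 − 8.179 = 1.208 pp.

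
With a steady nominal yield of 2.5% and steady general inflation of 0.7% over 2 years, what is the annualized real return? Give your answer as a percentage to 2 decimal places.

With constant rates the annual real return is the same each year: (1+2.5%)/(1+0.7%) − 1 = 0.01787.

1.79%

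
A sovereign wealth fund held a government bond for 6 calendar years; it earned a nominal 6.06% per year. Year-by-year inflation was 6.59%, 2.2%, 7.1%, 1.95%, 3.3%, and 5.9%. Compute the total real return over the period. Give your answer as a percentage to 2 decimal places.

9.39%

Cumulative inflation factor: 1.0659 × 1.022 × 1.071 × 1.0195 × 1.033 × 1.059 ≈ 1.30119.
Nominal growth factor: 1.42334. Real growth factor = 1.42334 / 1.30119 ≈ 1.09388.
Total real return ≈ 9.3879%.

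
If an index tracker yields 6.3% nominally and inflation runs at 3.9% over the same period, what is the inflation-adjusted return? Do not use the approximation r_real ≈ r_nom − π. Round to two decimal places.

Real return via the Fisher equation: (1 + 6.3%)/(1 + 3.9%) − 1 = 1.063/1.039 − 1 ≈ 0.02310.

2.31%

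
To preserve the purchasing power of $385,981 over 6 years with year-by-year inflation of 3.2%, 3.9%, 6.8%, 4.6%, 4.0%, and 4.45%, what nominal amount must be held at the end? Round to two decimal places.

$502,233.75

Cumulative price-level factor: 1.032 × 1.039 × 1.068 × 1.046 × 1.040 × 1.0445 ≈ 1.3011877491.
Multiplying $385,981 by the price-level factor gives the future nominal sum.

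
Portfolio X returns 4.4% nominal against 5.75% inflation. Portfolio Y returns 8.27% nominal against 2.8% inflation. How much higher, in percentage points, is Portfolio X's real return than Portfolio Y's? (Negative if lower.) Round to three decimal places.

Portfolio X real return: 1.044/1.0575 − 1 = -1.2766%.
Portfolio Y real return: 1.0827/1.028 − 1 = 5.3210%.
Difference: -1.2766 − 5.3210 = -6.5976 pp.

-6.598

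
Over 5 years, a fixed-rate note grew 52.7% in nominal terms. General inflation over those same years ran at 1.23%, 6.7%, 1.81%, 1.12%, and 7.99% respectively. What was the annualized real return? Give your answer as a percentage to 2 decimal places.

4.92%

Cumulative inflation factor: 1.0123 × 1.067 × 1.0181 × 1.0112 × 1.0799 ≈ 1.20084.
Nominal growth factor: 1.52700. Real growth factor = 1.52700 / 1.20084 ≈ 1.27161.
Annualized: 1.27161^(1/5) − 1 ≈ 0.04923.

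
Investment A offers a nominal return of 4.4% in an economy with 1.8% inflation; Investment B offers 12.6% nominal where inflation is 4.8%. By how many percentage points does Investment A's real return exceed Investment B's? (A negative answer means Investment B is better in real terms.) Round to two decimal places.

Investment A real return: 1.044/1.018 − 1 = 2.554%.
Investment B real return: 1.126/1.048 − 1 = 7.443%.
Difference: 2.554 − 7.443 = -4.889 pp.

-4.89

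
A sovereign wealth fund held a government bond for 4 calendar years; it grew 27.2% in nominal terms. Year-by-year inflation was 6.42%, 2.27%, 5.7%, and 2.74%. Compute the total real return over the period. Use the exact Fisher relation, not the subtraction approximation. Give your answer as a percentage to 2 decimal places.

Cumulative inflation factor: 1.0642 × 1.0227 × 1.057 × 1.0274 ≈ 1.18191.
Nominal growth factor: 1.27200. Real growth factor = 1.27200 / 1.18191 ≈ 1.07622.
Total real return ≈ 7.6220%.

7.62%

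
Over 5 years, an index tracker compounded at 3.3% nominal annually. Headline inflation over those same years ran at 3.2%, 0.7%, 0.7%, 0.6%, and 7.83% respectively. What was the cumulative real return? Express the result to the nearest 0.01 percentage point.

Cumulative inflation factor: 1.032 × 1.007 × 1.007 × 1.006 × 1.0783 ≈ 1.13521.
Nominal growth factor: 1.17626. Real growth factor = 1.17626 / 1.13521 ≈ 1.03616.
Total real return ≈ 3.6157%.

3.62%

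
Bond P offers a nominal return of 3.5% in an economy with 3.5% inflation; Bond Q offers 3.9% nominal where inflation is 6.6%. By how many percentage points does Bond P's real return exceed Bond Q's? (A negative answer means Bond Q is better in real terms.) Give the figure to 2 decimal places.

2.53

Bond P real return: 1.035/1.035 − 1 = 0.000%.
Bond Q real return: 1.039/1.066 − 1 = -2.533%.
Difference: 0.000 − (-2.533) = 2.533 pp.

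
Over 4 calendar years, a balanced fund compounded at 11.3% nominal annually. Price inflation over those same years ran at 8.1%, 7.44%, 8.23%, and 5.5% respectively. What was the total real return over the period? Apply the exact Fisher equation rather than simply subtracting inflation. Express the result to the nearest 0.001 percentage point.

Cumulative inflation factor: 1.081 × 1.0744 × 1.0823 × 1.055 ≈ 1.32615.
Nominal growth factor: 1.53455. Real growth factor = 1.53455 / 1.32615 ≈ 1.15715.
Total real return ≈ 15.7148%.

15.715%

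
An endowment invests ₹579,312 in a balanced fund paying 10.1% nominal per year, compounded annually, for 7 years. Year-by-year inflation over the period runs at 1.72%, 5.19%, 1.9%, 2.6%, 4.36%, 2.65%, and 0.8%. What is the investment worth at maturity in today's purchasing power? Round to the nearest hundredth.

Nominal value at maturity: ₹579,312 × (1 + 10.1%)^7 ≈ ₹1,136,118.83.
Price-level factor over 7 years: 1.0172 × 1.0519 × 1.019 × 1.026 × 1.0436 × 1.0265 × 1.008 ≈ 1.2079693295.
The maturity value deflated by that factor is the answer in today's purchasing power.

₹940,519.60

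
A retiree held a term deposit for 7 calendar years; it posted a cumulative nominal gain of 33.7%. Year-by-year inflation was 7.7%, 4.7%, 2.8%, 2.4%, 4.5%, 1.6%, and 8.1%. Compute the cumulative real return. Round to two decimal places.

Cumulative inflation factor: 1.077 × 1.047 × 1.028 × 1.024 × 1.045 × 1.016 × 1.081 ≈ 1.36236.
Nominal growth factor: 1.33700. Real growth factor = 1.33700 / 1.36236 ≈ 0.98139.
Total real return ≈ -1.8613%.

-1.86%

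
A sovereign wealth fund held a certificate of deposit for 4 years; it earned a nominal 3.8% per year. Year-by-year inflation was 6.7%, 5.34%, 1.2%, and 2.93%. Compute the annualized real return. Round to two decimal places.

Cumulative inflation factor: 1.067 × 1.0534 × 1.012 × 1.0293 ≈ 1.17079.
Nominal growth factor: 1.16089. Real growth factor = 1.16089 / 1.17079 ≈ 0.99154.
Annualized: 0.99154^(1/4) − 1 ≈ -0.00212.

-0.21%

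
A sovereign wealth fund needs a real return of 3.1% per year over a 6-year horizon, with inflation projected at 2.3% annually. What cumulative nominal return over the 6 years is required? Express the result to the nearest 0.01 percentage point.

Required annual nominal rate: (1+3.1%)(1+2.3%) − 1 = 5.4713%.
Cumulative over 6 years: (1 + 0.054713)^6 − 1 ≈ 0.37659.

37.66%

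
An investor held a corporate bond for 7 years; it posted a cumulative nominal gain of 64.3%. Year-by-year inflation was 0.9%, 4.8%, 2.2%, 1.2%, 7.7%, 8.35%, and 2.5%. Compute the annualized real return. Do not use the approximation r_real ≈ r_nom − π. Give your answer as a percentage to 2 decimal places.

3.31%

Cumulative inflation factor: 1.009 × 1.048 × 1.022 × 1.012 × 1.077 × 1.0835 × 1.025 ≈ 1.30813.
Nominal growth factor: 1.64300. Real growth factor = 1.64300 / 1.30813 ≈ 1.25599.
Annualized: 1.25599^(1/7) − 1 ≈ 0.03310.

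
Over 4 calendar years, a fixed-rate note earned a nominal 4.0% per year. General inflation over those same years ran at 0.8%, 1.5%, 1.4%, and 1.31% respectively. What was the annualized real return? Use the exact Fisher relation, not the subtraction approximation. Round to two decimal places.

2.71%

Cumulative inflation factor: 1.008 × 1.015 × 1.014 × 1.0131 ≈ 1.05103.
Nominal growth factor: 1.16986. Real growth factor = 1.16986 / 1.05103 ≈ 1.11305.
Annualized: 1.11305^(1/4) − 1 ≈ 0.02714.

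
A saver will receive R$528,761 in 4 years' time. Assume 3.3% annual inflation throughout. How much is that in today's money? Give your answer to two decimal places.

R$464,363.56

Price-level factor over 4 years: (1 + 3.3%)^4 ≈ 1.1386789339.
Purchasing power today: R$528,761 divided by that factor.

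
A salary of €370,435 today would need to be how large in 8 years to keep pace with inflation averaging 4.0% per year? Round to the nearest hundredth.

€506,965.88

Cumulative price-level factor: (1+4.0%)^8 ≈ 1.3685690504.
Multiplying €370,435 by the price-level factor gives the future nominal sum.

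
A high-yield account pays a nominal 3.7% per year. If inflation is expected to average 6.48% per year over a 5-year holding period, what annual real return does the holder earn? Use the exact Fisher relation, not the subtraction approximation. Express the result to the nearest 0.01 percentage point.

With constant rates the annual real return is the same each year: (1+3.7%)/(1+6.48%) − 1 = -0.02611.

-2.61%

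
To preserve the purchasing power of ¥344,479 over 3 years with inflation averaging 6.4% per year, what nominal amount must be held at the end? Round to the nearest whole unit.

¥414,942

Cumulative price-level factor: (1+6.4%)^3 = 1.204550144.
The nominal amount required is ¥344,479 scaled up by that factor.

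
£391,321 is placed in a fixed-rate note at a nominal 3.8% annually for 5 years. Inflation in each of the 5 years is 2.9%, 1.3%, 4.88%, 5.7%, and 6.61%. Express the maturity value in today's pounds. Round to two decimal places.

£382,762.60

Nominal value at maturity: £391,321 × (1 + 3.8%)^5 ≈ £471,541.50.
Price-level factor over 5 years: 1.029 × 1.013 × 1.0488 × 1.057 × 1.0661 ≈ 1.2319424760.
Dividing the nominal maturity value by the price-level factor gives the value in today's money.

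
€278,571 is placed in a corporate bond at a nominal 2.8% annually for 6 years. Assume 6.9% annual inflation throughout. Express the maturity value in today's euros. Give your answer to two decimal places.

€220,307.03

Nominal value at maturity: €278,571 × (1 + 2.8%)^6 ≈ €328,771.82.
Price-level factor over 6 years: (1 + 6.9%)^6 ≈ 1.4923346789.
The maturity value deflated by that factor is the answer in today's purchasing power.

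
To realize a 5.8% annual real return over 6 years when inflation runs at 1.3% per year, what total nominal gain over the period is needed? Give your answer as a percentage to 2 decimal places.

51.56%

Required annual nominal rate: (1+5.8%)(1+1.3%) − 1 = 7.1754%.
Cumulative over 6 years: (1 + 0.071754)^6 − 1 ≈ 0.51555.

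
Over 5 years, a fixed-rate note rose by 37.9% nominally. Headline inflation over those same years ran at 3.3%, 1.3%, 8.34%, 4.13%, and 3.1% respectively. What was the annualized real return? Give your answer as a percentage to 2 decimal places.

2.53%

Cumulative inflation factor: 1.033 × 1.013 × 1.0834 × 1.0413 × 1.031 ≈ 1.21712.
Nominal growth factor: 1.37900. Real growth factor = 1.37900 / 1.21712 ≈ 1.13300.
Annualized: 1.13300^(1/5) − 1 ≈ 0.02529.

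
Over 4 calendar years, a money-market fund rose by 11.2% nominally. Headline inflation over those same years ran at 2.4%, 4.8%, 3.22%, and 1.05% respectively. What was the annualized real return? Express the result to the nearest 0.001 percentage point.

Cumulative inflation factor: 1.024 × 1.048 × 1.0322 × 1.0105 ≈ 1.11934.
Nominal growth factor: 1.11200. Real growth factor = 1.11200 / 1.11934 ≈ 0.99344.
Annualized: 0.99344^(1/4) − 1 ≈ -0.00164.

-0.164%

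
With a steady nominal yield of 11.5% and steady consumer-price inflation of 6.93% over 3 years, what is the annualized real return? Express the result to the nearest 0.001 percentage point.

With constant rates the annual real return is the same each year: (1+11.5%)/(1+6.93%) − 1 = 0.04274.

4.274%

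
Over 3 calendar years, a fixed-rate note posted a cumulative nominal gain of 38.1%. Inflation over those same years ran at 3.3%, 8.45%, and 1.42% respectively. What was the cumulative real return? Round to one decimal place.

Cumulative inflation factor: 1.033 × 1.0845 × 1.0142 ≈ 1.13620.
Nominal growth factor: 1.38100. Real growth factor = 1.38100 / 1.13620 ≈ 1.21546.
Total real return ≈ 21.5459%.

21.5%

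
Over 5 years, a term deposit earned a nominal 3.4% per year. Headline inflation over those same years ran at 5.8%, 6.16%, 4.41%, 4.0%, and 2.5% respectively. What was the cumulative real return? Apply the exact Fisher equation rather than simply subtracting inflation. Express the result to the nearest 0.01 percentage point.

-5.45%

Cumulative inflation factor: 1.058 × 1.0616 × 1.0441 × 1.040 × 1.025 ≈ 1.25010.
Nominal growth factor: 1.18196. Real growth factor = 1.18196 / 1.25010 ≈ 0.94549.
Total real return ≈ -5.4510%.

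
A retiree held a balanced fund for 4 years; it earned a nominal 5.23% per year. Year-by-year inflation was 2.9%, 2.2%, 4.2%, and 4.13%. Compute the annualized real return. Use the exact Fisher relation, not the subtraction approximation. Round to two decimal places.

1.82%

Cumulative inflation factor: 1.029 × 1.022 × 1.042 × 1.0413 ≈ 1.14106.
Nominal growth factor: 1.22619. Real growth factor = 1.22619 / 1.14106 ≈ 1.07460.
Annualized: 1.07460^(1/4) − 1 ≈ 0.01815.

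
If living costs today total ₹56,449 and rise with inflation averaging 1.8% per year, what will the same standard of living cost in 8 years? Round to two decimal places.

Cumulative price-level factor: (1+1.8%)^8 ≈ 1.1534060471.
Multiplying ₹56,449 by the price-level factor gives the future nominal sum.

₹65,108.62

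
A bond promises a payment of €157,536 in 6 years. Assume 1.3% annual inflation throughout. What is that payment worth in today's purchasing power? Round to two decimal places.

Price-level factor over 6 years: (1 + 1.3%)^6 ≈ 1.0805793706.
Purchasing power today: €157,536 divided by that factor.

€145,788.46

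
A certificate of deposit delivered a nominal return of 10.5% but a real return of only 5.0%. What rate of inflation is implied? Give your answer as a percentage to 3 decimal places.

From (1+r_nom) = (1+r_real)(1+π), we get 1+π = (1 + 10.5%)/(1 + 5.0%) = 1.105/1.050 ≈ 1.05238.
So π ≈ 5.2381%.

5.238%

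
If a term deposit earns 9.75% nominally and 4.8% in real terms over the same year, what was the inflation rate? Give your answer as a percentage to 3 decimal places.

4.723%

From (1+r_nom) = (1+r_real)(1+π), we get 1+π = (1 + 9.75%)/(1 + 4.8%) = 1.0975/1.048 ≈ 1.04723.
So π ≈ 4.7233%.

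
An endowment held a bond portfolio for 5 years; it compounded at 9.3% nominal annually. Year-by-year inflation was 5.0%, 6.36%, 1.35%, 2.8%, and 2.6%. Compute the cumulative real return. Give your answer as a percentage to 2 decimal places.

30.67%

Cumulative inflation factor: 1.050 × 1.0636 × 1.0135 × 1.028 × 1.026 ≈ 1.19380.
Nominal growth factor: 1.55991. Real growth factor = 1.55991 / 1.19380 ≈ 1.30668.
Total real return ≈ 30.6679%.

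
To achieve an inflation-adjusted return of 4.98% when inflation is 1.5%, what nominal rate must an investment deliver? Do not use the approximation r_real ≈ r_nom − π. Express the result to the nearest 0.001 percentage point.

6.555%

By the Fisher equation, 1 + r_nom = (1 + 4.98%)(1 + 1.5%) = 1.0498 × 1.015 = 1.065547.
So r_nom = 6.5547%.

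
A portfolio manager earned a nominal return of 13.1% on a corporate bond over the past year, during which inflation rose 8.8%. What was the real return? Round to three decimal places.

3.952%

Real return via the Fisher equation: (1 + 13.1%)/(1 + 8.8%) − 1 = 1.131/1.088 − 1 ≈ 0.03952.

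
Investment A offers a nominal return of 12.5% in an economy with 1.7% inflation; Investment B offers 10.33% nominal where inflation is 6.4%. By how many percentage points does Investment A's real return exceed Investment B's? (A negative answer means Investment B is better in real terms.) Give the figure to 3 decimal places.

6.926

Investment A real return: 1.125/1.017 − 1 = 10.6195%.
Investment B real return: 1.1033/1.064 − 1 = 3.6936%.
Difference: 10.6195 − 3.6936 = 6.9259 pp.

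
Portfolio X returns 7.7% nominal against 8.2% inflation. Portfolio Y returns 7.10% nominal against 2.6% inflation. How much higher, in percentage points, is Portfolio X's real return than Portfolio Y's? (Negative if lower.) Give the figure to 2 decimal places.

-4.85

Portfolio X real return: 1.077/1.082 − 1 = -0.462%.
Portfolio Y real return: 1.0710/1.026 − 1 = 4.386%.
Difference: -0.462 − 4.386 = -4.848 pp.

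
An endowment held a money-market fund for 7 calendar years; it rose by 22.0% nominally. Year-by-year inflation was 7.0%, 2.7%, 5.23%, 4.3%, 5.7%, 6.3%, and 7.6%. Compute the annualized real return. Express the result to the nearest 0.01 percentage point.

-2.52%

Cumulative inflation factor: 1.070 × 1.027 × 1.0523 × 1.043 × 1.057 × 1.063 × 1.076 ≈ 1.45814.
Nominal growth factor: 1.22000. Real growth factor = 1.22000 / 1.45814 ≈ 0.83668.
Annualized: 0.83668^(1/7) − 1 ≈ -0.02515.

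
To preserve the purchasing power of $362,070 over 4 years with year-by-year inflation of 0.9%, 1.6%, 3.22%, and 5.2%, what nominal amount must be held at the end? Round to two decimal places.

Cumulative price-level factor: 1.009 × 1.016 × 1.0322 × 1.052 ≈ 1.1131776259.
The nominal amount required is $362,070 scaled up by that factor.

$403,048.22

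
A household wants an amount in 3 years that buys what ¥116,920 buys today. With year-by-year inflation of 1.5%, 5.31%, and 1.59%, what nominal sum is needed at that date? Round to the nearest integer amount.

¥126,962

Cumulative price-level factor: 1.015 × 1.0531 × 1.0159 ≈ 1.0858919544.
Multiplying ¥116,920 by the price-level factor gives the future nominal sum.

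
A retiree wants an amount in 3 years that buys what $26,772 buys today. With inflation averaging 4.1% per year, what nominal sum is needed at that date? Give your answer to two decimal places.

Cumulative price-level factor: (1+4.1%)^3 = 1.128111921.
The nominal amount required is $26,772 scaled up by that factor.

$30,201.81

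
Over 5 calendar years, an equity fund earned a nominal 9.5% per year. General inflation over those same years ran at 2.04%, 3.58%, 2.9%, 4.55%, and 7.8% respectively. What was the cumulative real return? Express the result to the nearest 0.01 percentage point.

Cumulative inflation factor: 1.0204 × 1.0358 × 1.029 × 1.0455 × 1.078 ≈ 1.22576.
Nominal growth factor: 1.57424. Real growth factor = 1.57424 / 1.22576 ≈ 1.28430.
Total real return ≈ 28.4299%.

28.43%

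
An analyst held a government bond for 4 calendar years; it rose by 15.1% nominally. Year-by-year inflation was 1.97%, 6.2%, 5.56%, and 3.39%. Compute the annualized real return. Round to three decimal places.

-0.660%

Cumulative inflation factor: 1.0197 × 1.062 × 1.0556 × 1.0339 ≈ 1.18188.
Nominal growth factor: 1.15100. Real growth factor = 1.15100 / 1.18188 ≈ 0.97387.
Annualized: 0.97387^(1/4) − 1 ≈ -0.00660.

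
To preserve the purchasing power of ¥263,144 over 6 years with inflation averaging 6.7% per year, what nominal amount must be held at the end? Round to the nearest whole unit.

Cumulative price-level factor: (1+6.7%)^6 ≈ 1.4756607180.
The nominal amount required is ¥263,144 scaled up by that factor.

¥388,311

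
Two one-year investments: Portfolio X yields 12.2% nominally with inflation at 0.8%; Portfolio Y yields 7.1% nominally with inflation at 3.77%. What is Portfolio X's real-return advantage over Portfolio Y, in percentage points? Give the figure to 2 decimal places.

Portfolio X real return: 1.122/1.008 − 1 = 11.310%.
Portfolio Y real return: 1.071/1.0377 − 1 = 3.209%.
Difference: 11.310 − 3.209 = 8.101 pp.

8.10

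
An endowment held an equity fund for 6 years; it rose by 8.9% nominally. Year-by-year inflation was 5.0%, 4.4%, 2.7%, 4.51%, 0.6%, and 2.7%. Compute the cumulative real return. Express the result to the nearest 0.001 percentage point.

Cumulative inflation factor: 1.050 × 1.044 × 1.027 × 1.0451 × 1.006 × 1.027 ≈ 1.21559.
Nominal growth factor: 1.08900. Real growth factor = 1.08900 / 1.21559 ≈ 0.89586.
Total real return ≈ -10.4137%.

-10.414%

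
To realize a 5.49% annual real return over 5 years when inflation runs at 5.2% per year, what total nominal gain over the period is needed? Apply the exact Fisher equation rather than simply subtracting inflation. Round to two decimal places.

Required annual nominal rate: (1+5.49%)(1+5.2%) − 1 = 10.97548%.
Cumulative over 5 years: (1 + 0.1097548)^5 − 1 ≈ 0.68320.

68.32%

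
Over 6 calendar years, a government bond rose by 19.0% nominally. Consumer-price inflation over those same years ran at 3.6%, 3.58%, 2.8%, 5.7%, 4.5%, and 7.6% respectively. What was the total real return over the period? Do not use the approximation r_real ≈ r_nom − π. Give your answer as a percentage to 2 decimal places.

-9.24%

Cumulative inflation factor: 1.036 × 1.0358 × 1.028 × 1.057 × 1.045 × 1.076 ≈ 1.31109.
Nominal growth factor: 1.19000. Real growth factor = 1.19000 / 1.31109 ≈ 0.90764.
Total real return ≈ -9.2358%.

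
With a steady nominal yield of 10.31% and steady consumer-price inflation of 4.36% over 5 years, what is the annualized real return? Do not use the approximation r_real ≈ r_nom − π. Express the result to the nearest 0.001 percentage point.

With constant rates the annual real return is the same each year: (1+10.31%)/(1+4.36%) − 1 = 0.05701.

5.701%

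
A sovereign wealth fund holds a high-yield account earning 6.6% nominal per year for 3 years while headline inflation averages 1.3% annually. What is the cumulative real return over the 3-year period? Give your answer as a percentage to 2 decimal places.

The annual real rate is (1+6.6%)/(1+1.3%) − 1 = 5.2320%.
Compounded over 3 years: (1 + 0.052320)^3 − 1 ≈ 0.16531.

16.53%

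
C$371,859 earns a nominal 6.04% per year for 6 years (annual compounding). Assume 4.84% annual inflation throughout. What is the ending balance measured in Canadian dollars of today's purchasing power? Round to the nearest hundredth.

Nominal value at maturity: C$371,859 × (1 + 6.04%)^6 ≈ C$528,684.54.
Price-level factor over 6 years: (1 + 4.84%)^6 ≈ 1.3278899183.
Dividing the nominal maturity value by the price-level factor gives the value in today's money.

C$398,138.83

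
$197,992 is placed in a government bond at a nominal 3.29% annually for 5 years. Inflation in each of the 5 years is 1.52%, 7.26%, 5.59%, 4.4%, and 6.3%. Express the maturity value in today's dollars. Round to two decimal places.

Nominal value at maturity: $197,992 × (1 + 3.29%)^5 ≈ $232,776.44.
Price-level factor over 5 years: 1.0152 × 1.0726 × 1.0559 × 1.044 × 1.063 ≈ 1.2759861334.
Dividing the nominal maturity value by the price-level factor gives the value in today's money.

$182,428.66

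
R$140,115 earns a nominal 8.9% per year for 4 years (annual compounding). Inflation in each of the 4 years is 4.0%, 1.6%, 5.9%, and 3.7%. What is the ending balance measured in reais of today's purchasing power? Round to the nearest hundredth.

Nominal value at maturity: R$140,115 × (1 + 8.9%)^4 ≈ R$197,058.94.
Price-level factor over 4 years: 1.040 × 1.016 × 1.059 × 1.037 ≈ 1.1603840851.
The maturity value deflated by that factor is the answer in today's purchasing power.

R$169,822.17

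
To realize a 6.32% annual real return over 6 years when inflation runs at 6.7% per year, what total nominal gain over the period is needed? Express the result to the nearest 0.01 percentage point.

Required annual nominal rate: (1+6.32%)(1+6.7%) − 1 = 13.44344%.
Cumulative over 6 years: (1 + 0.1344344)^6 − 1 ≈ 1.13146.

113.15%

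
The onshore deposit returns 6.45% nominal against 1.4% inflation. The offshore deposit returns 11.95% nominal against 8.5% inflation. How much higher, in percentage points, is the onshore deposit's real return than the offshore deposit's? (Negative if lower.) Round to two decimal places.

The onshore deposit real return: 1.0645/1.014 − 1 = 4.980%.
The offshore deposit real return: 1.1195/1.085 − 1 = 3.180%.
Difference: 4.980 − 3.180 = 1.800 pp.

1.80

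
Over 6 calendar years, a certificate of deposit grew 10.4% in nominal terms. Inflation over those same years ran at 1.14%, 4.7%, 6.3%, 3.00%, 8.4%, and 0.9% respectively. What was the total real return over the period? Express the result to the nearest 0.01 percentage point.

Cumulative inflation factor: 1.0114 × 1.047 × 1.063 × 1.0300 × 1.084 × 1.009 ≈ 1.26812.
Nominal growth factor: 1.10400. Real growth factor = 1.10400 / 1.26812 ≈ 0.87058.
Total real return ≈ -12.9420%.

-12.94%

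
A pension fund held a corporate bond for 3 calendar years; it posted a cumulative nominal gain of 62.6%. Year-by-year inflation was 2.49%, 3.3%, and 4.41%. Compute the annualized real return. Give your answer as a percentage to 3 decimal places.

Cumulative inflation factor: 1.0249 × 1.033 × 1.0441 ≈ 1.10541.
Nominal growth factor: 1.62600. Real growth factor = 1.62600 / 1.10541 ≈ 1.47095.
Annualized: 1.47095^(1/3) − 1 ≈ 0.13728.

13.728%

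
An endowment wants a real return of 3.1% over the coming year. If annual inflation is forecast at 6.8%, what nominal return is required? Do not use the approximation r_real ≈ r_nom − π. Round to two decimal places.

By the Fisher equation, 1 + r_nom = (1 + 3.1%)(1 + 6.8%) = 1.031 × 1.068 = 1.101108.
So r_nom = 10.1108%.

10.11%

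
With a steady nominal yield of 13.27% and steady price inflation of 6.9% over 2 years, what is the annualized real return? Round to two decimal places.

With constant rates the annual real return is the same each year: (1+13.27%)/(1+6.9%) − 1 = 0.05959.

5.96%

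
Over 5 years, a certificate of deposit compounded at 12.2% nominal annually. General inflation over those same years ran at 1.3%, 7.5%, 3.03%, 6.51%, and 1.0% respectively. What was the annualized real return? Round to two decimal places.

Cumulative inflation factor: 1.013 × 1.075 × 1.0303 × 1.0651 × 1.010 ≈ 1.20696.
Nominal growth factor: 1.77813. Real growth factor = 1.77813 / 1.20696 ≈ 1.47323.
Annualized: 1.47323^(1/5) − 1 ≈ 0.08057.

8.06%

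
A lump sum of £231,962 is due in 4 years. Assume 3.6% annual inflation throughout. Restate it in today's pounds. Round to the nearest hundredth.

Price-level factor over 4 years: (1 + 3.6%)^4 ≈ 1.1519643036.
Purchasing power today: £231,962 divided by that factor.

£201,362.14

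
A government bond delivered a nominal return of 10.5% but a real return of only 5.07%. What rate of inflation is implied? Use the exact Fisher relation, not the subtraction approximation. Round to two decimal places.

From (1+r_nom) = (1+r_real)(1+π), we get 1+π = (1 + 10.5%)/(1 + 5.07%) = 1.105/1.0507 ≈ 1.05168.
So π ≈ 5.1680%.

5.17%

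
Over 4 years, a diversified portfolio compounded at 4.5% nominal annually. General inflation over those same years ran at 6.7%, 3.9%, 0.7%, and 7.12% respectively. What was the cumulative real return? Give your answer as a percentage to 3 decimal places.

Cumulative inflation factor: 1.067 × 1.039 × 1.007 × 1.0712 ≈ 1.19586.
Nominal growth factor: 1.19252. Real growth factor = 1.19252 / 1.19586 ≈ 0.99721.
Total real return ≈ -0.2793%.

-0.279%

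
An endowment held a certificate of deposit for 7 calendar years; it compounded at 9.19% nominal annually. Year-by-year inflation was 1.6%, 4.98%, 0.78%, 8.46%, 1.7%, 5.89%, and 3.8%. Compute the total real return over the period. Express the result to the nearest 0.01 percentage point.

41.99%

Cumulative inflation factor: 1.016 × 1.0498 × 1.0078 × 1.0846 × 1.017 × 1.0589 × 1.038 ≈ 1.30322.
Nominal growth factor: 1.85046. Real growth factor = 1.85046 / 1.30322 ≈ 1.41992.
Total real return ≈ 41.9916%.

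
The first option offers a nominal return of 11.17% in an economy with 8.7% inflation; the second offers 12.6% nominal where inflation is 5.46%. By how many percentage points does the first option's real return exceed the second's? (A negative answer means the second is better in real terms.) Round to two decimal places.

The first option real return: 1.1117/1.087 − 1 = 2.272%.
The second real return: 1.126/1.0546 − 1 = 6.770%.
Difference: 2.272 − 6.770 = -4.498 pp.

-4.50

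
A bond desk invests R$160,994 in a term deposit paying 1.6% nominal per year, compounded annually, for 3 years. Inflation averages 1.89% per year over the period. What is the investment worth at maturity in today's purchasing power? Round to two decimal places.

Nominal value at maturity: R$160,994 × (1 + 1.6%)^3 ≈ R$168,846.01.
Price-level factor over 3 years: (1 + 1.89%)^3 ≈ 1.0577783813.
Dividing the nominal maturity value by the price-level factor gives the value in today's money.

R$159,623.24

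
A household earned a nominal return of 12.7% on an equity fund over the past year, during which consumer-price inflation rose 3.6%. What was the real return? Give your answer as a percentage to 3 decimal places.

Real return via the Fisher equation: (1 + 12.7%)/(1 + 3.6%) − 1 = 1.127/1.036 − 1 ≈ 0.08784.

8.784%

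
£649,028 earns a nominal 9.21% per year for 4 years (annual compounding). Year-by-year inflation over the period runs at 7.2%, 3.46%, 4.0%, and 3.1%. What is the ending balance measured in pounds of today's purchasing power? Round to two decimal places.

Nominal value at maturity: £649,028 × (1 + 9.21%)^4 ≈ £923,236.70.
Price-level factor over 4 years: 1.072 × 1.0346 × 1.040 × 1.031 ≈ 1.1892119483.
The maturity value deflated by that factor is the answer in today's purchasing power.

£776,343.28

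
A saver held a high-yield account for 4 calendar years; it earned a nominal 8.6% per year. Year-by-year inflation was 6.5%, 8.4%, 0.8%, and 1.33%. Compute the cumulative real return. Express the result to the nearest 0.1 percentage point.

18.0%

Cumulative inflation factor: 1.065 × 1.084 × 1.008 × 1.0133 ≈ 1.17917.
Nominal growth factor: 1.39097. Real growth factor = 1.39097 / 1.17917 ≈ 1.17962.
Total real return ≈ 17.9619%.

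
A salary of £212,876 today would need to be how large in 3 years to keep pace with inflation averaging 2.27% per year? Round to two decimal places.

£227,704.42

Cumulative price-level factor: (1+2.27%)^3 ≈ 1.0696575671.
Multiplying £212,876 by the price-level factor gives the future nominal sum.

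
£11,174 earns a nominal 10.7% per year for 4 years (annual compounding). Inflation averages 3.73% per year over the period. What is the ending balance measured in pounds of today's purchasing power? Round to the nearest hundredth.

£14,493.78

Nominal value at maturity: £11,174 × (1 + 10.7%)^4 ≈ £16,780.28.
Price-level factor over 4 years: (1 + 3.73%)^4 ≈ 1.1577572562.
Dividing the nominal maturity value by the price-level factor gives the value in today's money.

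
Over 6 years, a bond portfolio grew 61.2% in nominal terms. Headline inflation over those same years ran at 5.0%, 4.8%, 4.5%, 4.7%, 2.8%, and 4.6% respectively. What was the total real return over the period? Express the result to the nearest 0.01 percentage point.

24.52%

Cumulative inflation factor: 1.050 × 1.048 × 1.045 × 1.047 × 1.028 × 1.046 ≈ 1.29461.
Nominal growth factor: 1.61200. Real growth factor = 1.61200 / 1.29461 ≈ 1.24516.
Total real return ≈ 24.5164%.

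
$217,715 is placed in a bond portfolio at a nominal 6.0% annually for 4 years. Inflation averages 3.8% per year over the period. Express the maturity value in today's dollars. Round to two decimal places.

Nominal value at maturity: $217,715 × (1 + 6.0%)^4 ≈ $274,860.17.
Price-level factor over 4 years: (1 + 3.8%)^4 ≈ 1.1608855731.
Dividing the nominal maturity value by the price-level factor gives the value in today's money.

$236,767.67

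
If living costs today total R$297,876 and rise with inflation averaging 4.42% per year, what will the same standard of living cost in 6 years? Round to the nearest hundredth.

Cumulative price-level factor: (1+4.42%)^6 ≈ 1.2962898880.
The nominal amount required is R$297,876 scaled up by that factor.

R$386,133.65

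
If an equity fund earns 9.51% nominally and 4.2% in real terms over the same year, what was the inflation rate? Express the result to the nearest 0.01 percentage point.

5.10%

From (1+r_nom) = (1+r_real)(1+π), we get 1+π = (1 + 9.51%)/(1 + 4.2%) = 1.0951/1.042 ≈ 1.05096.
So π ≈ 5.0960%.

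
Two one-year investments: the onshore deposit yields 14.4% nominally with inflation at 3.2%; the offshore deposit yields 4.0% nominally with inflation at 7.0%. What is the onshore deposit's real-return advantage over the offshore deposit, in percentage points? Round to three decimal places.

13.656

The onshore deposit real return: 1.144/1.032 − 1 = 10.8527%.
The offshore deposit real return: 1.040/1.070 − 1 = -2.8037%.
Difference: 10.8527 − (-2.8037) = 13.6564 pp.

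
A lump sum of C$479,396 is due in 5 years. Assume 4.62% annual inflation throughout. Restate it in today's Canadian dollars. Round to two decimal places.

C$382,490.65

Price-level factor over 5 years: (1 + 4.62%)^5 ≈ 1.2533535009.
Purchasing power today: C$479,396 divided by that factor.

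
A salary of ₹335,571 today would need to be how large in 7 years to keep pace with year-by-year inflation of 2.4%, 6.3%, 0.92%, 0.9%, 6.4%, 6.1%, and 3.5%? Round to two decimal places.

₹434,593.69

Cumulative price-level factor: 1.024 × 1.063 × 1.0092 × 1.009 × 1.064 × 1.061 × 1.035 ≈ 1.2950871399.
The nominal amount required is ₹335,571 scaled up by that factor.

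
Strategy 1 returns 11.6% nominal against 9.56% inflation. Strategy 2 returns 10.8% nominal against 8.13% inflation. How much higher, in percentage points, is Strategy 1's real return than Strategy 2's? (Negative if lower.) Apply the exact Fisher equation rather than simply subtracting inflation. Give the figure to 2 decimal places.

-0.61

Strategy 1 real return: 1.116/1.0956 − 1 = 1.862%.
Strategy 2 real return: 1.108/1.0813 − 1 = 2.469%.
Difference: 1.862 − 2.469 = -0.607 pp.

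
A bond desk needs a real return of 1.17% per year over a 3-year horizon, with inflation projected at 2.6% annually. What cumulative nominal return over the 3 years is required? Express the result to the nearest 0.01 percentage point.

11.84%

Required annual nominal rate: (1+1.17%)(1+2.6%) − 1 = 3.80042%.
Cumulative over 3 years: (1 + 0.0380042)^3 − 1 ≈ 0.11840.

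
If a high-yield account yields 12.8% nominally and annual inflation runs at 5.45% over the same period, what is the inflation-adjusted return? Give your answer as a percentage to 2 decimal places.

6.97%

Real return via the Fisher equation: (1 + 12.8%)/(1 + 5.45%) − 1 = 1.128/1.0545 − 1 ≈ 0.06970.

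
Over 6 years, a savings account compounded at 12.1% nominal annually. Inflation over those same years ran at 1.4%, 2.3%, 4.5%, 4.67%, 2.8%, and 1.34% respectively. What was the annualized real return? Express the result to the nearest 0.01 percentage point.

Cumulative inflation factor: 1.014 × 1.023 × 1.045 × 1.0467 × 1.028 × 1.0134 ≈ 1.18202.
Nominal growth factor: 1.98442. Real growth factor = 1.98442 / 1.18202 ≈ 1.67883.
Annualized: 1.67883^(1/6) − 1 ≈ 0.09019.

9.02%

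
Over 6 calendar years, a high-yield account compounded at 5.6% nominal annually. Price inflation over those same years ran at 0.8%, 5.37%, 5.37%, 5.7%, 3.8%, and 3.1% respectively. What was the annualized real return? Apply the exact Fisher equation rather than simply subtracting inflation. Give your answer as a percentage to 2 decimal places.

Cumulative inflation factor: 1.008 × 1.0537 × 1.0537 × 1.057 × 1.038 × 1.031 ≈ 1.26598.
Nominal growth factor: 1.38670. Real growth factor = 1.38670 / 1.26598 ≈ 1.09536.
Annualized: 1.09536^(1/6) − 1 ≈ 0.01530.

1.53%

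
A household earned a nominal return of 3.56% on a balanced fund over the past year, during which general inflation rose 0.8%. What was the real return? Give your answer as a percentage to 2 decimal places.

Real return via the Fisher equation: (1 + 3.56%)/(1 + 0.8%) − 1 = 1.0356/1.008 − 1 ≈ 0.02738.

2.74%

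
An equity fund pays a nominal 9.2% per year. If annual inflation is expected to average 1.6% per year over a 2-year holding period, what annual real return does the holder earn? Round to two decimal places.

With constant rates the annual real return is the same each year: (1+9.2%)/(1+1.6%) − 1 = 0.07480.

7.48%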